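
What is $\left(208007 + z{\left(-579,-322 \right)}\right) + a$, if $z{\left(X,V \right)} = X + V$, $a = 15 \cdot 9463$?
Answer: $349051$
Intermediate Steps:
$a = 141945$
$z{\left(X,V \right)} = V + X$
$\left(208007 + z{\left(-579,-322 \right)}\right) + a = \left(208007 - 901\right) + 141945 = 207106 + 141945 = 349051$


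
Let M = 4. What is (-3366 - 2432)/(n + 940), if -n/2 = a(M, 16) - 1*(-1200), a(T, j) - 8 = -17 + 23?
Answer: 2899/744 ≈ 3.8965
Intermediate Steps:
a(T, j) = 14 (a(T, j) = 8 + (-17 + 23) = 8 + 6 = 14)
n = -2428 (n = -2*(14 - 1*(-1200)) = -2*(14 + 1200) = -2*1214 = -2428)
(-3366 - 2432)/(n + 940) = (-3366 - 2432)/(-2428 + 940) = -5798/(-1488) = -5798*(-1/1488) = 2899/744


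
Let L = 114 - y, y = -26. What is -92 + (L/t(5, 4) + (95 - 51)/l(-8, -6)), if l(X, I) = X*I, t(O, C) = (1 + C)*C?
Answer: -1009/12 ≈ -84.083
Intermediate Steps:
t(O, C) = C*(1 + C)
l(X, I) = I*X
L = 140 (L = 114 - 1*(-26) = 114 + 26 = 140)
-92 + (L/t(5, 4) + (95 - 51)/l(-8, -6)) = -92 + (140/((4*(1 + 4))) + (95 - 51)/((-6*(-8)))) = -92 + (140/((4*5)) + 44/48) = -92 + (140/20 + 44*(1/48)) = -92 + (140*(1/20) + 11/12) = -92 + (7 + 11/12) = -92 + 95/12 = -1009/12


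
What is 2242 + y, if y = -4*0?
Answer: 2242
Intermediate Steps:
y = 0
2242 + y = 2242 + 0 = 2242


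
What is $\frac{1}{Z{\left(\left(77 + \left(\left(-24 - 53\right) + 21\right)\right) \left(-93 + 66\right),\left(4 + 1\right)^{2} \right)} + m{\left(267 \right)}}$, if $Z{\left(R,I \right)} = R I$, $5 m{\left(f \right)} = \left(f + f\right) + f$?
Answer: $- \frac{5}{70074} \approx -7.1353 \cdot 10^{-5}$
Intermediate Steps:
$m{\left(f \right)} = \frac{3 f}{5}$ ($m{\left(f \right)} = \frac{\left(f + f\right) + f}{5} = \frac{2 f + f}{5} = \frac{3 f}{5}$)
$Z{\left(R,I \right)} = I R$
$\frac{1}{Z{\left(\left(77 + \left(\left(-24 - 53\right) + 21\right)\right) \left(-93 + 66\right),\left(4 + 1\right)^{2} \right)} + m{\left(267 \right)}} = \frac{1}{\left(4 + 1\right)^{2} \left(77 + \left(\left(-24 - 53\right) + 21\right)\right) \left(-93 + 66\right) + \frac{3}{5} \cdot 267} = \frac{1}{5^{2} \left(77 + \left(-77 + 21\right)\right) \left(-27\right) + \frac{801}{5}} = \frac{1}{25 \left(77 - 56\right) \left(-27\right) + \frac{801}{5}} = \frac{1}{25 \cdot 21 \left(-27\right) + \frac{801}{5}} = \frac{1}{25 \left(-567\right) + \frac{801}{5}} = \frac{1}{-14175 + \frac{801}{5}} = \frac{1}{- \frac{70074}{5}} = - \frac{5}{70074}$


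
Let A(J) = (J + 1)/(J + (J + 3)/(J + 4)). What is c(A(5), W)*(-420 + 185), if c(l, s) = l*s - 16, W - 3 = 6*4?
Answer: -143350/53 ≈ -2704.7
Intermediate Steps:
W = 27 (W = 3 + 6*4 = 3 + 24 = 27)
A(J) = (1 + J)/(J + (3 + J)/(4 + J))
c(l, s) = -16 + l*s
c(A(5), W)*(-420 + 185) = (-16 + ((4 + 5**2 + 5*5)/(3 + 5**2 + 5*5))*27)*(-420 + 185) = (-16 + ((4 + 25 + 25)/(3 + 25 + 25))*27)*(-235) = (-16 + (54/53)*27)*(-235) = (-16 + 1458/53)*(-235) = (610/53)*(-235) = -143350/53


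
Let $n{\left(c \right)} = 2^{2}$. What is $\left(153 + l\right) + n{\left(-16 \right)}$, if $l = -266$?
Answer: $-109$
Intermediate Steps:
$n{\left(c \right)} = 4$
$\left(153 + l\right) + n{\left(-16 \right)} = \left(153 - 266\right) + 4 = -113 + 4 = -109$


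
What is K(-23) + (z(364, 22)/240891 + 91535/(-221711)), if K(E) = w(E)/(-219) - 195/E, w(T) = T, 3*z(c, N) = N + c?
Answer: 314018214489389/38431003618791 ≈ 8.1710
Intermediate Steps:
z(c, N) = N/3 + c/3 (z(c, N) = (N + c)/3 = N/3 + c/3)
K(E) = -195/E - E/219 (K(E) = E/(-219) - 195/E = E*(-1/219) - 195/E = -E/219 - 195/E = -195/E - E/219)
K(-23) + (z(364, 22)/240891 + 91535/(-221711)) = (-195/(-23) - 1/219*(-23)) + (((1/3)*22 + (1/3)*364)/240891 + 91535/(-221711)) = (-195*(-1/23) + 23/219) + ((22/3 + 364/3)*(1/240891) + 91535*(-1/221711)) = (195/23 + 23/219) + ((386/3)*(1/240891) - 91535/221711) = 43234/5037 + (386/722673 - 91535/221711) = 43234/5037 - 9437756087/22889221929 = 314018214489389/38431003618791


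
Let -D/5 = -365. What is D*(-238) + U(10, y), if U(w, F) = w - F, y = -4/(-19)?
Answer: -8252464/19 ≈ -4.3434e+5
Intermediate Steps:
D = 1825 (D = -5*(-365) = 1825)
y = 4/19 (y = -4*(-1/19) = 4/19 ≈ 0.21053)
D*(-238) + U(10, y) = 1825*(-238) + (10 - 1*4/19) = -434350 + (10 - 4/19) = -434350 + 186/19 = -8252464/19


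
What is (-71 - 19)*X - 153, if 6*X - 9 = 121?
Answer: -2103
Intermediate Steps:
X = 65/3 (X = 3/2 + (⅙)*121 = 3/2 + 121/6 = 65/3 ≈ 21.667)
(-71 - 19)*X - 153 = (-71 - 19)*(65/3) - 153 = -90*65/3 - 153 = -1950 - 153 = -2103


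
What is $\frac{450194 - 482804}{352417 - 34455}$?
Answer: $- \frac{16305}{158981} \approx -0.10256$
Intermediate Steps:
$\frac{450194 - 482804}{352417 - 34455} = - \frac{32610}{317962} = \left(-32610\right) \frac{1}{317962} = - \frac{16305}{158981}$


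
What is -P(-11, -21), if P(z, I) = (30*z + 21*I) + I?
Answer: 792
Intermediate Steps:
P(z, I) = 22*I + 30*z (P(z, I) = (21*I + 30*z) + I = 22*I + 30*z)
-P(-11, -21) = -(22*(-21) + 30*(-11)) = -(-462 - 330) = -1*(-792) = 792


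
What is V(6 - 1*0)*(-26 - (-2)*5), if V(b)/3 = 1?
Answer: -48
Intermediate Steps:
V(b) = 3 (V(b) = 3*1 = 3)
V(6 - 1*0)*(-26 - (-2)*5) = 3*(-26 - (-2)*5) = 3*(-26 - 1*(-10)) = 3*(-26 + 10) = 3*(-16) = -48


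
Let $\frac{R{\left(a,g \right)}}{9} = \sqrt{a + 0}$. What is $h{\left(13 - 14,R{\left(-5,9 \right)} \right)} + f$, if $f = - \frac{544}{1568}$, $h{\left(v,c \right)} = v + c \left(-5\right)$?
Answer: $- \frac{66}{49} - 45 i \sqrt{5} \approx -1.3469 - 100.62 i$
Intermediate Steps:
$R{\left(a,g \right)} = 9 \sqrt{a}$ ($R{\left(a,g \right)} = 9 \sqrt{a + 0} = 9 \sqrt{a}$)
$h{\left(v,c \right)} = v - 5 c$
$f = - \frac{17}{49}$ ($f = \left(-544\right) \frac{1}{1568} = - \frac{17}{49} \approx -0.34694$)
$h{\left(13 - 14,R{\left(-5,9 \right)} \right)} + f = \left(\left(13 - 14\right) - 5 \cdot 9 \sqrt{-5}\right) - \frac{17}{49} = \left(-1 - 5 \cdot 9 i \sqrt{5}\right) - \frac{17}{49} = \left(-1 - 45 i \sqrt{5}\right) - \frac{17}{49} = - \frac{66}{49} - 45 i \sqrt{5}$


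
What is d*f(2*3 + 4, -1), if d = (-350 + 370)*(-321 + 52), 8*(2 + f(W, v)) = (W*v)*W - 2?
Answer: 79355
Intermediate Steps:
f(W, v) = -9/4 + v*W²/8 (f(W, v) = -2 + ((W*v)*W - 2)/8 = -2 + (v*W² - 2)/8 = -2 + (-2 + v*W²)/8 = -2 + (-¼ + v*W²/8) = -9/4 + v*W²/8)
d = -5380 (d = 20*(-269) = -5380)
d*f(2*3 + 4, -1) = -5380*(-9/4 + (⅛)*(-1)*(2*3 + 4)²) = -5380*(-9/4 + (⅛)*(-1)*(6 + 4)²) = -5380*(-9/4 + (⅛)*(-1)*10²) = -5380*(-9/4 + (⅛)*(-1)*100) = -5380*(-9/4 - 25/2) = -5380*(-59/4) = 79355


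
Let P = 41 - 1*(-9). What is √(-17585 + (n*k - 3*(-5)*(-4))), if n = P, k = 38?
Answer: I*√15745 ≈ 125.48*I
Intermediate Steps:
P = 50 (P = 41 + 9 = 50)
n = 50
√(-17585 + (n*k - 3*(-5)*(-4))) = √(-17585 + (50*38 - 3*(-5)*(-4))) = √(-17585 + (1900 + 15*(-4))) = √(-17585 + (1900 - 60)) = √(-17585 + 1840) = √(-15745) = I*√15745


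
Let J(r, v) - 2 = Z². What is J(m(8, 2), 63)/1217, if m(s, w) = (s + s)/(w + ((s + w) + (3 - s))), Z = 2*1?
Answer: 6/1217 ≈ 0.0049302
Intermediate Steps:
Z = 2
m(s, w) = 2*s/(3 + 2*w) (m(s, w) = (2*s)/(w + (3 + w)) = (2*s)/(3 + 2*w) = 2*s/(3 + 2*w))
J(r, v) = 6 (J(r, v) = 2 + 2² = 2 + 4 = 6)
J(m(8, 2), 63)/1217 = 6/1217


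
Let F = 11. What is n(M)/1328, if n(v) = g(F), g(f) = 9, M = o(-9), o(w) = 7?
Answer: 9/1328 ≈ 0.0067771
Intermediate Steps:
M = 7
n(v) = 9
n(M)/1328 = 9/1328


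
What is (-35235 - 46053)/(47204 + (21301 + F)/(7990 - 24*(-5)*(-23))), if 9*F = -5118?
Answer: -1275408720/740692957 ≈ -1.7219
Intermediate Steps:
F = -1706/3 (F = (⅑)*(-5118) = -1706/3 ≈ -568.67)
(-35235 - 46053)/(47204 + (21301 + F)/(7990 - 24*(-5)*(-23))) = (-35235 - 46053)/(47204 + (21301 - 1706/3)/(7990 - 24*(-5)*(-23))) = -81288/(47204 + 62197/(3*(7990 + 120*(-23)))) = -81288/(47204 + 62197/(3*(7990 - 2760))) = -81288/(47204 + (62197/3)/5230) = -81288/(47204 + (62197/3)*(1/5230)) = -81288/(47204 + 62197/15690) = -81288/740692957/15690 = -81288*15690/740692957 = -1275408720/740692957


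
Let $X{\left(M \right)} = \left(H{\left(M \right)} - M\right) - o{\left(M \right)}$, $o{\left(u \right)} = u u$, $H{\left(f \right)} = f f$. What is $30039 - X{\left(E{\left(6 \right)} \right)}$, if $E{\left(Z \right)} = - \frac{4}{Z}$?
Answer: $\frac{90115}{3} \approx 30038.0$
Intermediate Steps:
$H{\left(f \right)} = f^{2}$
$o{\left(u \right)} = u^{2}$
$X{\left(M \right)} = - M$ ($X{\left(M \right)} = \left(M^{2} - M\right) - M^{2} = - M$)
$30039 - X{\left(E{\left(6 \right)} \right)} = 30039 - - \frac{-4}{6} = 30039 - \left(-1\right) \left(- \frac{2}{3}\right) = 30039 - \frac{2}{3} = \frac{90115}{3}$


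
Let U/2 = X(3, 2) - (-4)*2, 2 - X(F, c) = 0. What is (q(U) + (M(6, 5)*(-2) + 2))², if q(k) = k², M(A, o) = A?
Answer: 152100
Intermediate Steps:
X(F, c) = 2 (X(F, c) = 2 - 1*0 = 2 + 0 = 2)
U = 20 (U = 2*(2 - (-4)*2) = 2*(2 - 1*(-8)) = 2*(2 + 8) = 2*10 = 20)
(q(U) + (M(6, 5)*(-2) + 2))² = (20² + (6*(-2) + 2))² = (400 + (-12 + 2))² = (400 - 10)² = 390² = 152100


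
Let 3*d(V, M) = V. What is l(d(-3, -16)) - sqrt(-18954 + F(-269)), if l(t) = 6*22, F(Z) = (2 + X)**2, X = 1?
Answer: 132 - 3*I*sqrt(2105) ≈ 132.0 - 137.64*I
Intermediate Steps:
F(Z) = 9 (F(Z) = (2 + 1)**2 = 3**2 = 9)
d(V, M) = V/3
l(t) = 132
l(d(-3, -16)) - sqrt(-18954 + F(-269)) = 132 - sqrt(-18954 + 9) = 132 - sqrt(-18945) = 132 - 3*I*sqrt(2105)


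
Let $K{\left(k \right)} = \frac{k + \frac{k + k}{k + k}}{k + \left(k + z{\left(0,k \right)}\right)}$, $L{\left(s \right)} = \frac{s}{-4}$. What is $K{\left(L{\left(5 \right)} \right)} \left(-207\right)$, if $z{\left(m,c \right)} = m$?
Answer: $- \frac{207}{10} \approx -20.7$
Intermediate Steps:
$L{\left(s \right)} = - \frac{s}{4}$ ($L{\left(s \right)} = s \left(- \frac{1}{4}\right) = - \frac{s}{4}$)
$K{\left(k \right)} = \frac{1 + k}{2 k}$ ($K{\left(k \right)} = \frac{k + \frac{k + k}{k + k}}{k + \left(k + 0\right)} = \frac{k + \frac{2 k}{2 k}}{k + k} = \frac{k + 2 k \frac{1}{2 k}}{2 k} = \left(k + 1\right) \frac{1}{2 k} = \left(1 + k\right) \frac{1}{2 k} = \frac{1 + k}{2 k}$)
$K{\left(L{\left(5 \right)} \right)} \left(-207\right) = \frac{1 - \frac{5}{4}}{2 \left(\left(- \frac{1}{4}\right) 5\right)} \left(-207\right) = \frac{1 - \frac{5}{4}}{2 \left(- \frac{5}{4}\right)} \left(-207\right) = \frac{1}{2} \left(- \frac{4}{5}\right) \left(- \frac{1}{4}\right) \left(-207\right) = \frac{1}{10} \left(-207\right) = - \frac{207}{10}$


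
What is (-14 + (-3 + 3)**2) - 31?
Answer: -45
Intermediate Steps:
(-14 + (-3 + 3)**2) - 31 = (-14 + 0**2) - 31 = (-14 + 0) - 31 = -14 - 31 = -45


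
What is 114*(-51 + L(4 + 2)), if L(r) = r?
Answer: -5130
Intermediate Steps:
114*(-51 + L(4 + 2)) = 114*(-51 + (4 + 2)) = 114*(-51 + 6) = 114*(-45) = -5130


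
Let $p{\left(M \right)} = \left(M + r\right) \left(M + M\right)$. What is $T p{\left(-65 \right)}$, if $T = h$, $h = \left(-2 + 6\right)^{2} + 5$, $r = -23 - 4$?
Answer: $251160$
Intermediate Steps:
$r = -27$
$p{\left(M \right)} = 2 M \left(-27 + M\right)$ ($p{\left(M \right)} = \left(M - 27\right) \left(M + M\right) = \left(-27 + M\right) 2 M = 2 M \left(-27 + M\right)$)
$h = 21$ ($h = 4^{2} + 5 = 16 + 5 = 21$)
$T = 21$
$T p{\left(-65 \right)} = 21 \cdot 2 \left(-65\right) \left(-27 - 65\right) = 21 \cdot 2 \left(-65\right) \left(-92\right) = 21 \cdot 11960 = 251160$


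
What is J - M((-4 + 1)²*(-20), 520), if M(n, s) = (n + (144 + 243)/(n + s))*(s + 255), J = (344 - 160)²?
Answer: 11728223/68 ≈ 1.7247e+5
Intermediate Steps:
J = 33856 (J = 184² = 33856)
M(n, s) = (255 + s)*(n + 387/(n + s)) (M(n, s) = (n + 387/(n + s))*(255 + s) = (255 + s)*(n + 387/(n + s)))
J - M((-4 + 1)²*(-20), 520) = 33856 - (98685 + 255*((-4 + 1)²*(-20))² + 387*520 + ((-4 + 1)²*(-20))*520² + 520*((-4 + 1)²*(-20))² + 255*((-4 + 1)²*(-20))*520)/((-4 + 1)²*(-20) + 520) = 33856 - (98685 + 255*((-3)²*(-20))² + 201240 + ((-3)²*(-20))*270400 + 520*((-3)²*(-20))² + 255*((-3)²*(-20))*520)/((-3)²*(-20) + 520) = 33856 - (98685 + 255*(9*(-20))² + 201240 + (9*(-20))*270400 + 520*(9*(-20))² + 255*(9*(-20))*520)/(9*(-20) + 520) = 33856 - (98685 + 255*(-180)² + 201240 - 180*270400 + 520*(-180)² + 255*(-180)*520)/(-180 + 520) = 33856 - (98685 + 255*32400 + 201240 - 48672000 + 520*32400 - 23868000)/340 = 33856 - (98685 + 8262000 + 201240 - 48672000 + 16848000 - 23868000)/340 = 33856 - (-47130075)/340 = 33856 - 1*(-9426015/68) = 33856 + 9426015/68 = 11728223/68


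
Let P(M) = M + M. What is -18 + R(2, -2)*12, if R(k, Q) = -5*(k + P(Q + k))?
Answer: -138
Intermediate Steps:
P(M) = 2*M
R(k, Q) = -15*k - 10*Q (R(k, Q) = -5*(k + 2*(Q + k)) = -5*(k + (2*Q + 2*k)) = -5*(2*Q + 3*k) = -15*k - 10*Q)
-18 + R(2, -2)*12 = -18 + (-15*2 - 10*(-2))*12 = -18 + (-30 + 20)*12 = -18 - 10*12 = -18 - 120 = -138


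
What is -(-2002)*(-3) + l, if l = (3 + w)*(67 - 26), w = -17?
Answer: -6580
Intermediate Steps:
l = -574 (l = (3 - 17)*(67 - 26) = -14*41 = -574)
-(-2002)*(-3) + l = -(-2002)*(-3) - 574 = -77*78 - 574 = -6006 - 574 = -6580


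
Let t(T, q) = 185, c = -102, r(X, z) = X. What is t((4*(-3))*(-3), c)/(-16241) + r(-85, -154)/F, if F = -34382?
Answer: -4980185/558398062 ≈ -0.0089187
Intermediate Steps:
t((4*(-3))*(-3), c)/(-16241) + r(-85, -154)/F = 185/(-16241) - 85/(-34382) = 185*(-1/16241) - 85*(-1/34382) = -185/16241 + 85/34382 = -4980185/558398062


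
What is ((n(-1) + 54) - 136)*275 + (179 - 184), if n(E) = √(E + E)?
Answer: -22555 + 275*I*√2 ≈ -22555.0 + 388.91*I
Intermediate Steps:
n(E) = √2*√E (n(E) = √(2*E) = √2*√E)
((n(-1) + 54) - 136)*275 + (179 - 184) = ((√2*√(-1) + 54) - 136)*275 + (179 - 184) = ((√2*I + 54) - 136)*275 - 5 = ((I*√2 + 54) - 136)*275 - 5 = ((54 + I*√2) - 136)*275 - 5 = (-82 + I*√2)*275 - 5 = (-22550 + 275*I*√2) - 5 = -22555 + 275*I*√2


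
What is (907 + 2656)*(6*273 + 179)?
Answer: 6473971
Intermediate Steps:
(907 + 2656)*(6*273 + 179) = 3563*(1638 + 179) = 3563*1817 = 6473971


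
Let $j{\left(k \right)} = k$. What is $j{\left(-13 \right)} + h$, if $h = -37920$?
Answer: $-37933$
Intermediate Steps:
$j{\left(-13 \right)} + h = -13 - 37920 = -37933$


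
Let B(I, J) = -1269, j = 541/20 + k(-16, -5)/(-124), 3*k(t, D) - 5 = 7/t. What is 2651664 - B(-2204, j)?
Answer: 2652933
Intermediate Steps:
k(t, D) = 5/3 + 7/(3*t) (k(t, D) = 5/3 + (7/t)/3 = 5/3 + 7/(3*t))
j = 804643/29760 (j = 541/20 + ((1/3)*(7 + 5*(-16))/(-16))/(-124) = 541*(1/20) + ((1/3)*(-1/16)*(7 - 80))*(-1/124) = 541/20 + ((1/3)*(-1/16)*(-73))*(-1/124) = 541/20 + (73/48)*(-1/124) = 541/20 - 73/5952 = 804643/29760 ≈ 27.038)
2651664 - B(-2204, j) = 2651664 - 1*(-1269) = 2651664 + 1269 = 2652933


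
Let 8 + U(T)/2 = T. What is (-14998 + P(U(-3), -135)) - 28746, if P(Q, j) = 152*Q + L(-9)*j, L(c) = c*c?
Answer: -58023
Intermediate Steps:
U(T) = -16 + 2*T
L(c) = c**2
P(Q, j) = 81*j + 152*Q (P(Q, j) = 152*Q + (-9)**2*j = 152*Q + 81*j = 81*j + 152*Q)
(-14998 + P(U(-3), -135)) - 28746 = (-14998 + (81*(-135) + 152*(-16 + 2*(-3)))) - 28746 = (-14998 + (-10935 + 152*(-16 - 6))) - 28746 = (-14998 + (-10935 + 152*(-22))) - 28746 = (-14998 + (-10935 - 3344)) - 28746 = (-14998 - 14279) - 28746 = -29277 - 28746 = -58023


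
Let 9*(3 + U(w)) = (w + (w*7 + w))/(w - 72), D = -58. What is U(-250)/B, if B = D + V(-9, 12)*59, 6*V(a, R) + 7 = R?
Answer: 2148/8533 ≈ 0.25173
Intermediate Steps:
U(w) = -3 + w/(-72 + w) (U(w) = -3 + ((w + (w*7 + w))/(w - 72))/9 = -3 + ((w + (7*w + w))/(-72 + w))/9 = -3 + ((w + 8*w)/(-72 + w))/9 = -3 + ((9*w)/(-72 + w))/9 = -3 + (9*w/(-72 + w))/9 = -3 + w/(-72 + w))
V(a, R) = -7/6 + R/6
B = -53/6 (B = -58 + (-7/6 + (⅙)*12)*59 = -58 + (-7/6 + 2)*59 = -58 + (⅚)*59 = -58 + 295/6 = -53/6 ≈ -8.8333)
U(-250)/B = (2*(108 - 1*(-250))/(-72 - 250))/(-53/6) = (2*(108 + 250)/(-322))*(-6/53) = (2*(-1/322)*358)*(-6/53) = -358/161*(-6/53) = 2148/8533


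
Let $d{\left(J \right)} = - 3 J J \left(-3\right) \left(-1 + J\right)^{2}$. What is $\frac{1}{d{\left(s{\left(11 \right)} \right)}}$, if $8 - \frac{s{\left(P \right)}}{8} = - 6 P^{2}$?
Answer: $\frac{1}{10696427798743296} \approx 9.3489 \cdot 10^{-17}$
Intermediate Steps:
$s{\left(P \right)} = 64 + 48 P^{2}$ ($s{\left(P \right)} = 64 - 8 \left(- 6 P^{2}\right) = 64 + 48 P^{2}$)
$d{\left(J \right)} = 9 J^{2} \left(-1 + J\right)^{2}$ ($d{\left(J \right)} = - 3 J^{2} \left(-3\right) \left(-1 + J\right)^{2} = 9 J^{2} \left(-1 + J\right)^{2}$)
$\frac{1}{d{\left(s{\left(11 \right)} \right)}} = \frac{1}{9 \left(64 + 48 \cdot 11^{2}\right)^{2} \left(-1 + \left(64 + 48 \cdot 11^{2}\right)\right)^{2}} = \frac{1}{9 \left(64 + 48 \cdot 121\right)^{2} \left(-1 + \left(64 + 48 \cdot 121\right)\right)^{2}} = \frac{1}{9 \left(64 + 5808\right)^{2} \left(-1 + \left(64 + 5808\right)\right)^{2}} = \frac{1}{9 \cdot 5872^{2} \left(-1 + 5872\right)^{2}} = \frac{1}{9 \cdot 34480384 \cdot 5871^{2}} = \frac{1}{9 \cdot 34480384 \cdot 34468641} = \frac{1}{10696427798743296}$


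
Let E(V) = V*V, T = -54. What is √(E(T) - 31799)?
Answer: I*√28883 ≈ 169.95*I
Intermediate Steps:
E(V) = V²
√(E(T) - 31799) = √((-54)² - 31799) = √(2916 - 31799) = √(-28883) = I*√28883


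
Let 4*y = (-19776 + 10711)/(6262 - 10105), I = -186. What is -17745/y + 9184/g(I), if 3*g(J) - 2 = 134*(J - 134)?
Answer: -23870092020/793243 ≈ -30092.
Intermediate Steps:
g(J) = -17954/3 + 134*J/3 (g(J) = 2/3 + (134*(J - 134))/3 = 2/3 + (134*(-134 + J))/3 = 2/3 + (-17956 + 134*J)/3 = 2/3 + (-17956/3 + 134*J/3) = -17954/3 + 134*J/3)
y = 1295/2196 (y = ((-19776 + 10711)/(6262 - 10105))/4 = (-9065/(-3843))/4 = (-9065*(-1/3843))/4 = (1/4)*(1295/549) = 1295/2196 ≈ 0.58971)
-17745/y + 9184/g(I) = -17745/1295/2196 + 9184/(-17954/3 + (134/3)*(-186)) = -17745*2196/1295 + 9184/(-17954/3 - 8308) = -1113372/37 + 9184/(-42878/3) = -1113372/37 + 9184*(-3/42878) = -1113372/37 - 13776/21439 = -23870092020/793243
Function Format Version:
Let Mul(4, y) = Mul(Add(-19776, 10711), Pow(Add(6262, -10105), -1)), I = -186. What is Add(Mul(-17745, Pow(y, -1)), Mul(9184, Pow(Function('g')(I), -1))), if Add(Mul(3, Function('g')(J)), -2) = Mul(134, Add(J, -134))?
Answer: Rational(-23870092020, 793243) ≈ -30092.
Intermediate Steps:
Function('g')(J) = Add(Rational(-17954, 3), Mul(Rational(134, 3), J)) (Function('g')(J) = Add(Rational(2, 3), Mul(Rational(1, 3), Mul(134, Add(J, -134)))) = Add(Rational(2, 3), Mul(Rational(1, 3), Mul(134, Add(-134, J)))) = Add(Rational(2, 3), Mul(Rational(1, 3), Add(-17956, Mul(134, J)))) = Add(Rational(2, 3), Add(Rational(-17956, 3), Mul(Rational(134, 3), J))) = Add(Rational(-17954, 3), Mul(Rational(134, 3), J)))
y = Rational(1295, 2196) (y = Mul(Rational(1, 4), Mul(Add(-19776, 10711), Pow(Add(6262, -10105), -1))) = Mul(Rational(1, 4), Mul(-9065, Pow(-3843, -1))) = Mul(Rational(1, 4), Mul(-9065, Rational(-1, 3843))) = Mul(Rational(1, 4), Rational(1295, 549)) = Rational(1295, 2196) ≈ 0.58971)
Add(Mul(-17745, Pow(y, -1)), Mul(9184, Pow(Function('g')(I), -1))) = Add(Mul(-17745, Pow(Rational(1295, 2196), -1)), Mul(9184, Pow(Add(Rational(-17954, 3), Mul(Rational(134, 3), -186)), -1))) = Add(Mul(-17745, Rational(2196, 1295)), Mul(9184, Pow(Add(Rational(-17954, 3), -8308), -1))) = Add(Rational(-1113372, 37), Mul(9184, Pow(Rational(-42878, 3), -1))) = Add(Rational(-1113372, 37), Mul(9184, Rational(-3, 42878))) = Add(Rational(-1113372, 37), Rational(-13776, 21439)) = Rational(-23870092020, 793243)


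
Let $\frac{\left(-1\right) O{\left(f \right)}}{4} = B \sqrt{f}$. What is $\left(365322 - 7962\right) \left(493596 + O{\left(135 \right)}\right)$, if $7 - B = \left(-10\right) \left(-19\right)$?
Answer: $176391466560 + 784762560 \sqrt{15} \approx 1.7943 \cdot 10^{11}$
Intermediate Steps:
$B = -183$ ($B = 7 - \left(-10\right) \left(-19\right) = 7 - 190 = -183$)
$O{\left(f \right)} = 732 \sqrt{f}$ ($O{\left(f \right)} = - 4 \left(- 183 \sqrt{f}\right) = 732 \sqrt{f}$)
$\left(365322 - 7962\right) \left(493596 + O{\left(135 \right)}\right) = \left(365322 - 7962\right) \left(493596 + 732 \sqrt{135}\right) = 357360 \left(493596 + 732 \cdot 3 \sqrt{15}\right) = 357360 \left(493596 + 2196 \sqrt{15}\right) = 176391466560 + 784762560 \sqrt{15}$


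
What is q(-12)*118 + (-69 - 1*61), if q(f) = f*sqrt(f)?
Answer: -130 - 2832*I*sqrt(3) ≈ -130.0 - 4905.2*I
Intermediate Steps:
q(f) = f**(3/2)
q(-12)*118 + (-69 - 1*61) = (-12)**(3/2)*118 + (-69 - 1*61) = -24*I*sqrt(3)*118 + (-69 - 61) = -2832*I*sqrt(3) - 130 = -130 - 2832*I*sqrt(3)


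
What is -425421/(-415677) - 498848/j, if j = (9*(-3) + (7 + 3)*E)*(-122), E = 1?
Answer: -2024287421/8452099 ≈ -239.50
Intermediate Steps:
j = 2074 (j = (9*(-3) + (7 + 3)*1)*(-122) = (-27 + 10*1)*(-122) = (-27 + 10)*(-122) = -17*(-122) = 2074)
-425421/(-415677) - 498848/j = -425421/(-415677) - 498848/2074 = -425421*(-1/415677) - 498848*1/2074 = 141807/138559 - 14672/61 = -2024287421/8452099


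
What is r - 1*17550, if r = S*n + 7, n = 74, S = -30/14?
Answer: -123911/7 ≈ -17702.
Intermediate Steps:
S = -15/7 (S = -30*1/14 = -15/7 ≈ -2.1429)
r = -1061/7 (r = -15/7*74 + 7 = -1110/7 + 7 = -1061/7 ≈ -151.57)
r - 1*17550 = -1061/7 - 1*17550 = -1061/7 - 17550 = -123911/7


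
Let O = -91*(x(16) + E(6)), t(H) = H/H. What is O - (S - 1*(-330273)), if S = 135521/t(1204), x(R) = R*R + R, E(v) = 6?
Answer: -491092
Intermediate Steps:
t(H) = 1
x(R) = R + R**2 (x(R) = R**2 + R = R + R**2)
O = -25298 (O = -91*(16*(1 + 16) + 6) = -91*(16*17 + 6) = -91*(272 + 6) = -91*278 = -25298)
S = 135521 (S = 135521/1 = 135521*1 = 135521)
O - (S - 1*(-330273)) = -25298 - (135521 - 1*(-330273)) = -25298 - (135521 + 330273) = -25298 - 1*465794 = -25298 - 465794 = -491092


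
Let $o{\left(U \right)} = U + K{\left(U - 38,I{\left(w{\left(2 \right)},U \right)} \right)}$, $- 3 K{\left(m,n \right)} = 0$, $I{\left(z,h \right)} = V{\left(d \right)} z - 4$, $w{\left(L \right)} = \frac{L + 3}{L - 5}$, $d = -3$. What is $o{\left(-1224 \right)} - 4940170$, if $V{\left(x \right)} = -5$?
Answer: $-4941394$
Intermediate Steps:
$w{\left(L \right)} = \frac{3 + L}{-5 + L}$
$I{\left(z,h \right)} = -4 - 5 z$ ($I{\left(z,h \right)} = - 5 z - 4 = -4 - 5 z$)
$K{\left(m,n \right)} = 0$ ($K{\left(m,n \right)} = \left(- \frac{1}{3}\right) 0 = 0$)
$o{\left(U \right)} = U$ ($o{\left(U \right)} = U + 0 = U$)
$o{\left(-1224 \right)} - 4940170 = -1224 - 4940170 = -4941394$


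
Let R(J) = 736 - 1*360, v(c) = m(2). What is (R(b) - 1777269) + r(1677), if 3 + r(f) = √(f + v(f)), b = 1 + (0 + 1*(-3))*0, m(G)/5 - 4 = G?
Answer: -1776896 + √1707 ≈ -1.7769e+6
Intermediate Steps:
m(G) = 20 + 5*G
v(c) = 30 (v(c) = 20 + 5*2 = 20 + 10 = 30)
b = 1 (b = 1 + (0 - 3)*0 = 1 - 3*0 = 1 + 0 = 1)
R(J) = 376 (R(J) = 736 - 360 = 376)
r(f) = -3 + √(30 + f) (r(f) = -3 + √(f + 30) = -3 + √(30 + f))
(R(b) - 1777269) + r(1677) = (376 - 1777269) + (-3 + √(30 + 1677)) = -1776893 + (-3 + √1707) = -1776896 + √1707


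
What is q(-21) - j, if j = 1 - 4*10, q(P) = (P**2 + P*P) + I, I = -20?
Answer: 901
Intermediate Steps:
q(P) = -20 + 2*P**2 (q(P) = (P**2 + P*P) - 20 = (P**2 + P**2) - 20 = 2*P**2 - 20 = -20 + 2*P**2)
j = -39 (j = 1 - 40 = -39)
q(-21) - j = (-20 + 2*(-21)**2) - 1*(-39) = (-20 + 2*441) + 39 = (-20 + 882) + 39 = 862 + 39 = 901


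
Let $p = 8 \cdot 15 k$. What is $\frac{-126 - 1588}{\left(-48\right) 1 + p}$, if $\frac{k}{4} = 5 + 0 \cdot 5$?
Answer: $- \frac{857}{1176} \approx -0.72874$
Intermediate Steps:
$k = 20$ ($k = 4 \left(5 + 0 \cdot 5\right) = 4 \left(5 + 0\right) = 4 \cdot 5 = 20$)
$p = 2400$ ($p = 8 \cdot 15 \cdot 20 = 120 \cdot 20 = 2400$)
$\frac{-126 - 1588}{\left(-48\right) 1 + p} = \frac{-126 - 1588}{\left(-48\right) 1 + 2400} = - \frac{1714}{-48 + 2400} = - \frac{1714}{2352} = \left(-1714\right) \frac{1}{2352} = - \frac{857}{1176}$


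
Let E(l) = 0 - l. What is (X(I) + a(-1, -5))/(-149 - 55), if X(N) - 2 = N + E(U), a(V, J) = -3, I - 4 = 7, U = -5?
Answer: -5/68 ≈ -0.073529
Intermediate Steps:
I = 11 (I = 4 + 7 = 11)
E(l) = -l
X(N) = 7 + N (X(N) = 2 + (N - 1*(-5)) = 2 + (N + 5) = 2 + (5 + N) = 7 + N)
(X(I) + a(-1, -5))/(-149 - 55) = ((7 + 11) - 3)/(-149 - 55) = (18 - 3)/(-204) = 15*(-1/204) = -5/68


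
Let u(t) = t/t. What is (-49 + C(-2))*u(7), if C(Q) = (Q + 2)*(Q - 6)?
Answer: -49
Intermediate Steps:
C(Q) = (-6 + Q)*(2 + Q) (C(Q) = (2 + Q)*(-6 + Q) = (-6 + Q)*(2 + Q))
u(t) = 1
(-49 + C(-2))*u(7) = (-49 + (-12 + (-2)**2 - 4*(-2)))*1 = (-49 + (-12 + 4 + 8))*1 = (-49 + 0)*1 = -49*1 = -49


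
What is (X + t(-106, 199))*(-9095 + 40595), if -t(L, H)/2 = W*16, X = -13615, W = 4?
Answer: -432904500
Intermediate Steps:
t(L, H) = -128 (t(L, H) = -8*16 = -2*64 = -128)
(X + t(-106, 199))*(-9095 + 40595) = (-13615 - 128)*(-9095 + 40595) = -13743*31500 = -432904500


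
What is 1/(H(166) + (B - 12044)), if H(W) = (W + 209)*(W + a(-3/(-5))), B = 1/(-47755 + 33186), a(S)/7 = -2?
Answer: 14569/654963963 ≈ 2.2244e-5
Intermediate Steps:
a(S) = -14 (a(S) = 7*(-2) = -14)
B = -1/14569 (B = 1/(-14569) = -1/14569 ≈ -6.8639e-5)
H(W) = (-14 + W)*(209 + W) (H(W) = (W + 209)*(W - 14) = (209 + W)*(-14 + W) = (-14 + W)*(209 + W))
1/(H(166) + (B - 12044)) = 1/((-2926 + 166**2 + 195*166) + (-1/14569 - 12044)) = 1/((-2926 + 27556 + 32370) - 175469037/14569) = 1/(57000 - 175469037/14569) = 1/(654963963/14569) = 14569/654963963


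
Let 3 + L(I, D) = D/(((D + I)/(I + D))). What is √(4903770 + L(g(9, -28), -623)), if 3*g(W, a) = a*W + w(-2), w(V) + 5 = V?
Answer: 2*√1225786 ≈ 2214.3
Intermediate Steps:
w(V) = -5 + V
g(W, a) = -7/3 + W*a/3 (g(W, a) = (a*W + (-5 - 2))/3 = (W*a - 7)/3 = (-7 + W*a)/3 = -7/3 + W*a/3)
L(I, D) = -3 + D (L(I, D) = -3 + D/(((D + I)/(I + D))) = -3 + D/(((D + I)/(D + I))) = -3 + D/1 = -3 + D*1 = -3 + D)
√(4903770 + L(g(9, -28), -623)) = √(4903770 + (-3 - 623)) = √(4903770 - 626) = √4903144 = 2*√1225786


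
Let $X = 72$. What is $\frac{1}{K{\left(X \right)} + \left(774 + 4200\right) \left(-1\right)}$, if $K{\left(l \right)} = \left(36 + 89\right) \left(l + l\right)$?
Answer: $\frac{1}{13026} \approx 7.677 \cdot 10^{-5}$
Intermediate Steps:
$K{\left(l \right)} = 250 l$ ($K{\left(l \right)} = 125 \cdot 2 l = 250 l$)
$\frac{1}{K{\left(X \right)} + \left(774 + 4200\right) \left(-1\right)} = \frac{1}{250 \cdot 72 + \left(774 + 4200\right) \left(-1\right)} = \frac{1}{18000 + 4974 \left(-1\right)} = \frac{1}{18000 - 4974} = \frac{1}{13026}$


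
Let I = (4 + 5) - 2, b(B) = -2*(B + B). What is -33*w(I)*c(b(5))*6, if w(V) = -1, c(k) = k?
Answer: -3960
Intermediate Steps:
b(B) = -4*B
I = 7 (I = 9 - 2 = 7)
-33*w(I)*c(b(5))*6 = -33*(-(-4)*5)*6 = -33*(-1*(-20))*6 = -660*6 = -33*120 = -3960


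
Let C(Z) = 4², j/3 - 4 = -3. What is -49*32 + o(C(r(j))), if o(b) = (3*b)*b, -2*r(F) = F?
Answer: -800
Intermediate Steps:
j = 3 (j = 12 + 3*(-3) = 12 - 9 = 3)
r(F) = -F/2
C(Z) = 16
o(b) = 3*b²
-49*32 + o(C(r(j))) = -49*32 + 3*16² = -1568 + 3*256 = -1568 + 768 = -800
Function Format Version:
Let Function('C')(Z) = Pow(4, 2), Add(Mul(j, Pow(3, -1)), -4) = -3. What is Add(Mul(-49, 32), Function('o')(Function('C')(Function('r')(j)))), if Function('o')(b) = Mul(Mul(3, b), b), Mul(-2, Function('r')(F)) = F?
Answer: -800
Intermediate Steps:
j = 3 (j = Add(12, Mul(3, -3)) = Add(12, -9) = 3)
Function('r')(F) = Mul(Rational(-1, 2), F)
Function('C')(Z) = 16
Function('o')(b) = Mul(3, Pow(b, 2))
Add(Mul(-49, 32), Function('o')(Function('C')(Function('r')(j)))) = Add(Mul(-49, 32), Mul(3, Pow(16, 2))) = Add(-1568, Mul(3, 256)) = Add(-1568, 768) = -800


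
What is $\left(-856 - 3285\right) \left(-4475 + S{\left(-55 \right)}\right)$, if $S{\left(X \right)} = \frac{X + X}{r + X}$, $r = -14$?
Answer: $\frac{1278181765}{69} \approx 1.8524 \cdot 10^{7}$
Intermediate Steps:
$S{\left(X \right)} = \frac{2 X}{-14 + X}$ ($S{\left(X \right)} = \frac{X + X}{-14 + X} = \frac{2 X}{-14 + X}$)
$\left(-856 - 3285\right) \left(-4475 + S{\left(-55 \right)}\right) = \left(-856 - 3285\right) \left(-4475 + 2 \left(-55\right) \frac{1}{-14 - 55}\right) = - 4141 \left(-4475 + 2 \left(-55\right) \frac{1}{-69}\right) = - 4141 \left(-4475 + 2 \left(-55\right) \left(- \frac{1}{69}\right)\right) = - 4141 \left(-4475 + \frac{110}{69}\right) = \left(-4141\right) \left(- \frac{308665}{69}\right) = \frac{1278181765}{69}$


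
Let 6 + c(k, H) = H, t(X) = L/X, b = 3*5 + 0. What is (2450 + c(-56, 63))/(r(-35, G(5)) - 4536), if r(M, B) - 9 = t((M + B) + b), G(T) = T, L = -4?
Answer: -37605/67901 ≈ -0.55382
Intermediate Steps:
b = 15 (b = 15 + 0 = 15)
t(X) = -4/X
c(k, H) = -6 + H
r(M, B) = 9 - 4/(15 + B + M) (r(M, B) = 9 - 4/((M + B) + 15) = 9 - 4/((B + M) + 15) = 9 - 4/(15 + B + M))
(2450 + c(-56, 63))/(r(-35, G(5)) - 4536) = (2450 + (-6 + 63))/((9 - 4/(15 + 5 - 35)) - 4536) = (2450 + 57)/((9 - 4/(-15)) - 4536) = 2507/((9 - 4*(-1/15)) - 4536) = 2507/((9 + 4/15) - 4536) = 2507/(139/15 - 4536) = 2507/(-67901/15) = 2507*(-15/67901) = -37605/67901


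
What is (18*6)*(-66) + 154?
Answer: -6974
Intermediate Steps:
(18*6)*(-66) + 154 = 108*(-66) + 154 = -7128 + 154 = -6974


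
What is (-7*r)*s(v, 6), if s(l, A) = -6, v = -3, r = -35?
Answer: -1470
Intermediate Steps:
(-7*r)*s(v, 6) = -7*(-35)*(-6) = 245*(-6) = -1470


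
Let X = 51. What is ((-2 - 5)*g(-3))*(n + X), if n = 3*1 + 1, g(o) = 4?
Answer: -1540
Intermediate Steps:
n = 4 (n = 3 + 1 = 4)
((-2 - 5)*g(-3))*(n + X) = ((-2 - 5)*4)*(4 + 51) = -7*4*55 = -28*55 = -1540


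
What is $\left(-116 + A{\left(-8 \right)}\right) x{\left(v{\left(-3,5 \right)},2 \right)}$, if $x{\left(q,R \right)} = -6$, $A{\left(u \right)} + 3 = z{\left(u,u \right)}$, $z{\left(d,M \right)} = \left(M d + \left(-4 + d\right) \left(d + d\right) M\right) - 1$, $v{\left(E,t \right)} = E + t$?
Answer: $9552$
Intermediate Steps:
$z{\left(d,M \right)} = -1 + M d + 2 M d \left(-4 + d\right)$ ($z{\left(d,M \right)} = \left(M d + \left(-4 + d\right) 2 d M\right) - 1 = \left(M d + 2 d \left(-4 + d\right) M\right) - 1 = \left(M d + 2 M d \left(-4 + d\right)\right) - 1 = -1 + M d + 2 M d \left(-4 + d\right)$)
$A{\left(u \right)} = -4 - 7 u^{2} + 2 u^{3}$ ($A{\left(u \right)} = -3 - \left(1 - 2 u u^{2} + 7 u u\right) = -3 - \left(1 - 2 u^{3} + 7 u^{2}\right) = -4 - 7 u^{2} + 2 u^{3}$)
$\left(-116 + A{\left(-8 \right)}\right) x{\left(v{\left(-3,5 \right)},2 \right)} = \left(-116 - \left(4 + 448 + 1024\right)\right) \left(-6\right) = \left(-116 - 1476\right) \left(-6\right) = \left(-1592\right) \left(-6\right) = 9552$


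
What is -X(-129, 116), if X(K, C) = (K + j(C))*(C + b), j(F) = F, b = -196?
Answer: -1040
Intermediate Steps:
X(K, C) = (-196 + C)*(C + K) (X(K, C) = (K + C)*(C - 196) = (C + K)*(-196 + C) = (-196 + C)*(C + K))
-X(-129, 116) = -(116² - 196*116 - 196*(-129) + 116*(-129)) = -(13456 - 22736 + 25284 - 14964) = -1*1040 = -1040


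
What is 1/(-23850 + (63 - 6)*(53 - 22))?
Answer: -1/22083 ≈ -4.5284e-5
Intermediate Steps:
1/(-23850 + (63 - 6)*(53 - 22)) = 1/(-23850 + 57*31) = 1/(-23850 + 1767) = 1/(-22083) = -1/22083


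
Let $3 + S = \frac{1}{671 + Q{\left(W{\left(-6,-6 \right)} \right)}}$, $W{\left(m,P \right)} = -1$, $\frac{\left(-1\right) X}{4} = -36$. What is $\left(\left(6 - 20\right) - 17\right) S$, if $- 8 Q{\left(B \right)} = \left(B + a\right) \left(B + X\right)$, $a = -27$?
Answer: $\frac{217837}{2343} \approx 92.974$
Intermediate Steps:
$X = 144$ ($X = \left(-4\right) \left(-36\right) = 144$)
$Q{\left(B \right)} = - \frac{\left(-27 + B\right) \left(144 + B\right)}{8}$ ($Q{\left(B \right)} = - \frac{\left(B - 27\right) \left(B + 144\right)}{8} = - \frac{\left(-27 + B\right) \left(144 + B\right)}{8}$)
$S = - \frac{7027}{2343}$ ($S = -3 + \frac{1}{671 - \left(- \frac{4005}{8} + \frac{1}{8}\right)} = -3 + \frac{1}{671 + \left(486 + \frac{117}{8} - \frac{1}{8}\right)} = -3 + \frac{1}{671 + \frac{1001}{2}} = -3 + \frac{1}{\frac{2343}{2}} = -3 + \frac{2}{2343} = - \frac{7027}{2343} \approx -2.9991$)
$\left(\left(6 - 20\right) - 17\right) S = \left(\left(6 - 20\right) - 17\right) \left(- \frac{7027}{2343}\right) = \left(-14 - 17\right) \left(- \frac{7027}{2343}\right) = \left(-31\right) \left(- \frac{7027}{2343}\right) = \frac{217837}{2343}$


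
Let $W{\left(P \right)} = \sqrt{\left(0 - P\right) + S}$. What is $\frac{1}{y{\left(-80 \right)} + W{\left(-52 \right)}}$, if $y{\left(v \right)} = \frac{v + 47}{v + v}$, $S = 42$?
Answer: $- \frac{5280}{2405311} + \frac{25600 \sqrt{94}}{2405311} \approx 0.10099$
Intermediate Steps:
$y{\left(v \right)} = \frac{47 + v}{2 v}$
$W{\left(P \right)} = \sqrt{42 - P}$ ($W{\left(P \right)} = \sqrt{\left(0 - P\right) + 42} = \sqrt{- P + 42} = \sqrt{42 - P}$)
$\frac{1}{y{\left(-80 \right)} + W{\left(-52 \right)}} = \frac{1}{\frac{47 - 80}{2 \left(-80\right)} + \sqrt{42 - -52}} = \frac{1}{\frac{1}{2} \left(- \frac{1}{80}\right) \left(-33\right) + \sqrt{42 + 52}} = \frac{1}{\frac{33}{160} + \sqrt{94}}$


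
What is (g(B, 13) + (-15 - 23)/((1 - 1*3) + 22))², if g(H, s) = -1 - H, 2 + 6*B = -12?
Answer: 289/900 ≈ 0.32111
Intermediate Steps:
B = -7/3 (B = -⅓ + (⅙)*(-12) = -⅓ - 2 = -7/3 ≈ -2.3333)
(g(B, 13) + (-15 - 23)/((1 - 1*3) + 22))² = ((-1 - 1*(-7/3)) + (-15 - 23)/((1 - 1*3) + 22))² = ((-1 + 7/3) - 38/((1 - 3) + 22))² = (4/3 - 38/(-2 + 22))² = (4/3 - 38/20)² = (4/3 - 38*1/20)² = (4/3 - 19/10)² = (-17/30)² = 289/900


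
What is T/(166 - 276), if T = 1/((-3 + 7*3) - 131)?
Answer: 1/12430 ≈ 8.0451e-5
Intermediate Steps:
T = -1/113 (T = 1/((-3 + 21) - 131) = 1/(18 - 131) = 1/(-113) = -1/113 ≈ -0.0088496)
T/(166 - 276) = -1/(113*(166 - 276)) = -1/113/(-110) = -1/113*(-1/110) = 1/12430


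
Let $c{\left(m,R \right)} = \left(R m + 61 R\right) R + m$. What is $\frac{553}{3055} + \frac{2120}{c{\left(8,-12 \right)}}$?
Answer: $\frac{1496954}{3797365} \approx 0.39421$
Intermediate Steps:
$c{\left(m,R \right)} = m + R \left(61 R + R m\right)$ ($c{\left(m,R \right)} = \left(61 R + R m\right) R + m = R \left(61 R + R m\right) + m = m + R \left(61 R + R m\right)$)
$\frac{553}{3055} + \frac{2120}{c{\left(8,-12 \right)}} = \frac{553}{3055} + \frac{2120}{8 + 61 \left(-12\right)^{2} + 8 \left(-12\right)^{2}} = 553 \cdot \frac{1}{3055} + \frac{2120}{8 + 61 \cdot 144 + 8 \cdot 144} = \frac{553}{3055} + \frac{2120}{8 + 8784 + 1152} = \frac{553}{3055} + \frac{2120}{9944} = \frac{553}{3055} + 2120 \cdot \frac{1}{9944} = \frac{553}{3055} + \frac{265}{1243} = \frac{1496954}{3797365}$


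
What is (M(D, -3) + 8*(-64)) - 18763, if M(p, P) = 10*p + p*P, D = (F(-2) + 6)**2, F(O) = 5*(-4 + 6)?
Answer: -17483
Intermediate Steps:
F(O) = 10 (F(O) = 5*2 = 10)
D = 256 (D = (10 + 6)**2 = 16**2 = 256)
M(p, P) = 10*p + P*p
(M(D, -3) + 8*(-64)) - 18763 = (256*(10 - 3) + 8*(-64)) - 18763 = (256*7 - 512) - 18763 = (1792 - 512) - 18763 = 1280 - 18763 = -17483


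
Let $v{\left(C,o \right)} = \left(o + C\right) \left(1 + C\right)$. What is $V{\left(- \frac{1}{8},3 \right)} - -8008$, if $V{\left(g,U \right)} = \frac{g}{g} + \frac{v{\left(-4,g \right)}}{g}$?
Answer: $7910$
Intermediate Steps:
$v{\left(C,o \right)} = \left(1 + C\right) \left(C + o\right)$ ($v{\left(C,o \right)} = \left(C + o\right) \left(1 + C\right) = \left(1 + C\right) \left(C + o\right)$)
$V{\left(g,U \right)} = 1 + \frac{12 - 3 g}{g}$ ($V{\left(g,U \right)} = \frac{g}{g} + \frac{-4 + g + \left(-4\right)^{2} - 4 g}{g} = 1 + \frac{-4 + g + 16 - 4 g}{g} = 1 + \frac{12 - 3 g}{g}$)
$V{\left(- \frac{1}{8},3 \right)} - -8008 = \left(-2 + \frac{12}{\left(-1\right) \frac{1}{8}}\right) - -8008 = \left(-2 + \frac{12}{\left(-1\right) \frac{1}{8}}\right) + 8008 = \left(-2 + \frac{12}{- \frac{1}{8}}\right) + 8008 = \left(-2 + 12 \left(-8\right)\right) + 8008 = \left(-2 - 96\right) + 8008 = -98 + 8008 = 7910$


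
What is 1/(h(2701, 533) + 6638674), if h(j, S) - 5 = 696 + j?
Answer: 1/6642076 ≈ 1.5056e-7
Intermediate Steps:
h(j, S) = 701 + j (h(j, S) = 5 + (696 + j) = 701 + j)
1/(h(2701, 533) + 6638674) = 1/((701 + 2701) + 6638674) = 1/(3402 + 6638674) = 1/6642076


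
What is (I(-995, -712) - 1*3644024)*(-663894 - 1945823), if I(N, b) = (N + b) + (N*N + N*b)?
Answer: 5081813183722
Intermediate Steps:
I(N, b) = N + b + N² + N*b (I(N, b) = (N + b) + (N² + N*b) = N + b + N² + N*b)
(I(-995, -712) - 1*3644024)*(-663894 - 1945823) = ((-995 - 712 + (-995)² - 995*(-712)) - 1*3644024)*(-663894 - 1945823) = ((-995 - 712 + 990025 + 708440) - 3644024)*(-2609717) = (1696758 - 3644024)*(-2609717) = -1947266*(-2609717) = 5081813183722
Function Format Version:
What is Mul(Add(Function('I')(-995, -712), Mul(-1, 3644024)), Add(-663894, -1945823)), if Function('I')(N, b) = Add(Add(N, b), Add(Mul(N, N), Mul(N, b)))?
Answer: 5081813183722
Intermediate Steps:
Function('I')(N, b) = Add(N, b, Pow(N, 2), Mul(N, b)) (Function('I')(N, b) = Add(Add(N, b), Add(Pow(N, 2), Mul(N, b))) = Add(N, b, Pow(N, 2), Mul(N, b)))
Mul(Add(Function('I')(-995, -712), Mul(-1, 3644024)), Add(-663894, -1945823)) = Mul(Add(Add(-995, -712, Pow(-995, 2), Mul(-995, -712)), Mul(-1, 3644024)), Add(-663894, -1945823)) = Mul(Add(Add(-995, -712, 990025, 708440), -3644024), -2609717) = Mul(Add(1696758, -3644024), -2609717) = Mul(-1947266, -2609717) = 5081813183722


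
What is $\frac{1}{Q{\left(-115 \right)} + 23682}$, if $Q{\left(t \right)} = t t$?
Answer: $\frac{1}{36907} \approx 2.7095 \cdot 10^{-5}$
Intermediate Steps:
$Q{\left(t \right)} = t^{2}$
$\frac{1}{Q{\left(-115 \right)} + 23682} = \frac{1}{\left(-115\right)^{2} + 23682} = \frac{1}{13225 + 23682} = \frac{1}{36907}$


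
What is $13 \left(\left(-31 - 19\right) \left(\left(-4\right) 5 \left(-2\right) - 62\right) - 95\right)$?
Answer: $13065$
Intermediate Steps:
$13 \left(\left(-31 - 19\right) \left(\left(-4\right) 5 \left(-2\right) - 62\right) - 95\right) = 13 \left(- 50 \left(\left(-20\right) \left(-2\right) - 62\right) - 95\right) = 13 \left(- 50 \left(40 - 62\right) - 95\right) = 13 \left(\left(-50\right) \left(-22\right) - 95\right) = 13 \left(1100 - 95\right) = 13 \cdot 1005 = 13065$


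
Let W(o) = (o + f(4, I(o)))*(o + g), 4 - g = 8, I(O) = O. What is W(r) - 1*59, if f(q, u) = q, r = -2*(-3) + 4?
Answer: 25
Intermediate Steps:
g = -4 (g = 4 - 1*8 = 4 - 8 = -4)
r = 10 (r = 6 + 4 = 10)
W(o) = (-4 + o)*(4 + o) (W(o) = (o + 4)*(o - 4) = (4 + o)*(-4 + o) = (-4 + o)*(4 + o))
W(r) - 1*59 = (-16 + 10²) - 1*59 = (-16 + 100) - 59 = 84 - 59 = 25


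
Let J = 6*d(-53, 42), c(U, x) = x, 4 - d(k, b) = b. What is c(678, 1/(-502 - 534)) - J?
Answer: 236207/1036 ≈ 228.00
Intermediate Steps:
d(k, b) = 4 - b
J = -228 (J = 6*(4 - 1*42) = 6*(4 - 42) = 6*(-38) = -228)
c(678, 1/(-502 - 534)) - J = 1/(-502 - 534) - 1*(-228) = 1/(-1036) + 228 = -1/1036 + 228 = 236207/1036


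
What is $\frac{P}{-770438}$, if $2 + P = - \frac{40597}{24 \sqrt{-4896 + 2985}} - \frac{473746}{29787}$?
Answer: $\frac{266660}{11474518353} - \frac{40597 i \sqrt{39}}{5047909776} \approx 2.3239 \cdot 10^{-5} - 5.0224 \cdot 10^{-5} i$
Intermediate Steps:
$P = - \frac{533320}{29787} + \frac{40597 i \sqrt{39}}{6552}$ ($P = -2 - \left(\frac{473746}{29787} + 40597 \frac{1}{24 \sqrt{-4896 + 2985}}\right) = -2 - \left(\frac{473746}{29787} + \frac{40597}{24 \sqrt{-1911}}\right) = -2 - \left(\frac{473746}{29787} + \frac{40597}{24 \cdot 7 i \sqrt{39}}\right) = -2 - \left(\frac{473746}{29787} + \frac{40597}{168 i \sqrt{39}}\right) = -2 - \left(\frac{473746}{29787} + 40597 \left(- \frac{i \sqrt{39}}{6552}\right)\right) = -2 - \left(\frac{473746}{29787} - \frac{40597 i \sqrt{39}}{6552}\right) = - \frac{533320}{29787} + \frac{40597 i \sqrt{39}}{6552} \approx -17.904 + 38.695 i$)
$\frac{P}{-770438} = \frac{- \frac{533320}{29787} + \frac{40597 i \sqrt{39}}{6552}}{-770438} = \left(- \frac{533320}{29787} + \frac{40597 i \sqrt{39}}{6552}\right) \left(- \frac{1}{770438}\right) = \frac{266660}{11474518353} - \frac{40597 i \sqrt{39}}{5047909776}$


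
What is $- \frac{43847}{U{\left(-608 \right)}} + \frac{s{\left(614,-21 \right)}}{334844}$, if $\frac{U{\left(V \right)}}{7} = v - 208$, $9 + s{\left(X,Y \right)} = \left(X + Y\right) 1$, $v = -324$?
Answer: $\frac{3671019921}{311739764} \approx 11.776$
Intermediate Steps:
$s{\left(X,Y \right)} = -9 + X + Y$ ($s{\left(X,Y \right)} = -9 + \left(X + Y\right) 1 = -9 + \left(X + Y\right) = -9 + X + Y$)
$U{\left(V \right)} = -3724$ ($U{\left(V \right)} = 7 \left(-324 - 208\right) = 7 \left(-532\right) = -3724$)
$- \frac{43847}{U{\left(-608 \right)}} + \frac{s{\left(614,-21 \right)}}{334844} = - \frac{43847}{-3724} + \frac{-9 + 614 - 21}{334844} = \left(-43847\right) \left(- \frac{1}{3724}\right) + 584 \cdot \frac{1}{334844} = \frac{43847}{3724} + \frac{146}{83711} = \frac{3671019921}{311739764}$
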